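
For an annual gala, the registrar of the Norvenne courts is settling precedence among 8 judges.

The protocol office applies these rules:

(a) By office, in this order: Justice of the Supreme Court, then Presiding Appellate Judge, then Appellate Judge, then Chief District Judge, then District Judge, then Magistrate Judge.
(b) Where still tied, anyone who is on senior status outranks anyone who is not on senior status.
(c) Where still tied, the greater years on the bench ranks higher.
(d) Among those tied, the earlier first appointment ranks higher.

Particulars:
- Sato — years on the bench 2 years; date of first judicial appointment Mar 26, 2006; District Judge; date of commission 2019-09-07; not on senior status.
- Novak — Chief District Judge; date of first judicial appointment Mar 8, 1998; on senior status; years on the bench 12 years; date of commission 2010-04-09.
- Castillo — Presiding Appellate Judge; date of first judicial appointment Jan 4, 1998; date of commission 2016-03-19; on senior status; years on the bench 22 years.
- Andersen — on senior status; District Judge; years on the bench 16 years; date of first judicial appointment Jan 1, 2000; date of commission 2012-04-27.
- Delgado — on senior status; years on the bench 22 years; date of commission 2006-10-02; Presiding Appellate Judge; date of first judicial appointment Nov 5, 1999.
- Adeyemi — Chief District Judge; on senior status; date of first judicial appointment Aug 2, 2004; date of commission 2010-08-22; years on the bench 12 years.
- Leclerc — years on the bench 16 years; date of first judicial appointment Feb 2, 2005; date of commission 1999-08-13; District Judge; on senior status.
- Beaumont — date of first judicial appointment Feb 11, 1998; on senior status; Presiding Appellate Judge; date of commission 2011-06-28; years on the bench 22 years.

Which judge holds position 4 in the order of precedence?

By office: Castillo, Beaumont and Delgado (Presiding Appellate Judge); then Novak and Adeyemi (Chief District Judge); then Andersen, Leclerc and Sato (District Judge).
Castillo, Beaumont and Delgado are each on senior status, so the next rule applies.
Castillo, Beaumont and Delgado all have years on the bench 22 years, so the next rule applies.
Among Castillo, Beaumont and Delgado, by date of first judicial appointment (earlier first): Castillo (Jan 4, 1998) before Beaumont (Feb 11, 1998) before Delgado (Nov 5, 1999).
Novak and Adeyemi are each on senior status, so the next rule applies.
Novak and Adeyemi both have years on the bench 12 years, so the next rule applies.
Among Novak and Adeyemi, by date of first judicial appointment (earlier first): Novak (Mar 8, 1998) before Adeyemi (Aug 2, 2004).
Among Andersen, Leclerc and Sato, on senior status before not on senior status: Andersen and Leclerc (on senior status) before Sato (not on senior status).
Andersen and Leclerc both have years on the bench 16 years, so the next rule applies.
Among Andersen and Leclerc, by date of first judicial appointment (earlier first): Andersen (Jan 1, 2000) before Leclerc (Feb 2, 2005).
Order: Castillo, Beaumont, Delgado, Novak, Adeyemi, Andersen, Leclerc, Sato.

Novak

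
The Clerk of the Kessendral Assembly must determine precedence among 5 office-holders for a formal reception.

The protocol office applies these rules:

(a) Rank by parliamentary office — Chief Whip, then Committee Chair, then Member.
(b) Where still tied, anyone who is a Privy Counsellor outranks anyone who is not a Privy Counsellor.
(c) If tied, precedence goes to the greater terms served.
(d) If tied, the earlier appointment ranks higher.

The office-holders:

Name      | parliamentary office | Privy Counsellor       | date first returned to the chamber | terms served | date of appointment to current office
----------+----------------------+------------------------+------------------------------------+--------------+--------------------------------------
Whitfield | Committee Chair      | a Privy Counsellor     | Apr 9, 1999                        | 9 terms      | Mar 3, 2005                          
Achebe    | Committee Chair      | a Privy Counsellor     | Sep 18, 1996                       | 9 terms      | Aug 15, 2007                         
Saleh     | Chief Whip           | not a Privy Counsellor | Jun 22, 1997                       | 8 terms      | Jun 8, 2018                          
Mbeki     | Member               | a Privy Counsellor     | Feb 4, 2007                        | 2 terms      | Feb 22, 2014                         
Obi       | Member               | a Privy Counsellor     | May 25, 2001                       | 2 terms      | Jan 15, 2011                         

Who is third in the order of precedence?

By parliamentary office: Saleh (Chief Whip); then Whitfield and Achebe (Committee Chair); then Obi and Mbeki (Member).
Whitfield and Achebe are each a Privy Counsellor, so the next rule applies.
Whitfield and Achebe both have terms served 9 terms, so the next rule applies.
Among Whitfield and Achebe, by date of appointment to current office (earlier first): Whitfield (Mar 3, 2005) before Achebe (Aug 15, 2007).
Obi and Mbeki are each a Privy Counsellor, so the next rule applies.
Obi and Mbeki both have terms served 2 terms, so the next rule applies.
Among Obi and Mbeki, by date of appointment to current office (earlier first): Obi (Jan 15, 2011) before Mbeki (Feb 22, 2014).
Order: Saleh, Whitfield, Achebe, Obi, Mbeki.

Achebe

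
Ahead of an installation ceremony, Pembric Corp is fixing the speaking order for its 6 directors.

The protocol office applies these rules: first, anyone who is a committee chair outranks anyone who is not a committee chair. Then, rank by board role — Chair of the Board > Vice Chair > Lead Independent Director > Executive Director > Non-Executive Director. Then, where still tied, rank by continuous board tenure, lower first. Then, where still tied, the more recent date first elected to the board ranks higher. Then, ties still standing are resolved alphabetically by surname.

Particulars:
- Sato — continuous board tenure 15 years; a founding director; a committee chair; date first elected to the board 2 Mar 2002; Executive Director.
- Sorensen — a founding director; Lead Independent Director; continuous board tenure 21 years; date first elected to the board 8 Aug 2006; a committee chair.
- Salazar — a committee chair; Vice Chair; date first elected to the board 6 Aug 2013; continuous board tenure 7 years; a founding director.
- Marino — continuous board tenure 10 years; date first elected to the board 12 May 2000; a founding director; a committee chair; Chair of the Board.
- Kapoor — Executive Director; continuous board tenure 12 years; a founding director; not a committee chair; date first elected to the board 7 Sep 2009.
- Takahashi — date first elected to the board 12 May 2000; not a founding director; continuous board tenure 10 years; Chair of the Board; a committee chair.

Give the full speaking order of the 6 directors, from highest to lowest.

By the first rule: Marino, Takahashi, Salazar, Sorensen and Sato (each a committee chair); then Kapoor (not a committee chair).
Among Marino, Takahashi, Salazar, Sorensen and Sato, by board role: Marino and Takahashi (Chair of the Board) before Salazar (Vice Chair) before Sorensen (Lead Independent Director) before Sato (Executive Director).
Marino and Takahashi both have continuous board tenure 10 years, so the next rule applies.
Marino and Takahashi both have date first elected to the board 12 May 2000, so the next rule applies.
Among Marino and Takahashi, alphabetically by surname: Marino before Takahashi.
Full order: Marino, Takahashi, Salazar, Sorensen, Sato, Kapoor.

Marino, Takahashi, Salazar, Sorensen, Sato, Kapoor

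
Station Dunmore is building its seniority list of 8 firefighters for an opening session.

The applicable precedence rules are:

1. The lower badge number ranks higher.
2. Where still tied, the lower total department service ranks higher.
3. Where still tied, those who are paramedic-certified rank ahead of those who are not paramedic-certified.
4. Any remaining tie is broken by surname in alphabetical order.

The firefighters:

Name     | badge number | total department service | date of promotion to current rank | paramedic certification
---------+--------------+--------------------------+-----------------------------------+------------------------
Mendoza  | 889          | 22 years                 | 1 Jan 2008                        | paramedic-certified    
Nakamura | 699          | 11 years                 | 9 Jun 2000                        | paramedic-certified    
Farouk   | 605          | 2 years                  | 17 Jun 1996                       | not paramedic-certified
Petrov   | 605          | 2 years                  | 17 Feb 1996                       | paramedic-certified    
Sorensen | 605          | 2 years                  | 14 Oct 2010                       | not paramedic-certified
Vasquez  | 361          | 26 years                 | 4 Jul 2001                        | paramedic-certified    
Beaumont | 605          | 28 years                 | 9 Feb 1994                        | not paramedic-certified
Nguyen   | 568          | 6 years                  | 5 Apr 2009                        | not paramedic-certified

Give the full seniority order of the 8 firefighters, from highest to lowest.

Vasquez, Nguyen, Petrov, Farouk, Sorensen, Beaumont, Nakamura, Mendoza

By badge number (lower first): Vasquez (361); then Nguyen (568); then Petrov, Farouk, Sorensen and Beaumont (each 605); then Nakamura (699); then Mendoza (889).
Among Petrov, Farouk, Sorensen and Beaumont, by total department service (lower first): Petrov, Farouk and Sorensen (2 years) before Beaumont (28 years).
Among Petrov, Farouk and Sorensen, paramedic-certified before not paramedic-certified: Petrov (paramedic-certified) before Farouk and Sorensen (not paramedic-certified).
Among Farouk and Sorensen, alphabetically by surname: Farouk before Sorensen.
Full order: Vasquez, Nguyen, Petrov, Farouk, Sorensen, Beaumont, Nakamura, Mendoza.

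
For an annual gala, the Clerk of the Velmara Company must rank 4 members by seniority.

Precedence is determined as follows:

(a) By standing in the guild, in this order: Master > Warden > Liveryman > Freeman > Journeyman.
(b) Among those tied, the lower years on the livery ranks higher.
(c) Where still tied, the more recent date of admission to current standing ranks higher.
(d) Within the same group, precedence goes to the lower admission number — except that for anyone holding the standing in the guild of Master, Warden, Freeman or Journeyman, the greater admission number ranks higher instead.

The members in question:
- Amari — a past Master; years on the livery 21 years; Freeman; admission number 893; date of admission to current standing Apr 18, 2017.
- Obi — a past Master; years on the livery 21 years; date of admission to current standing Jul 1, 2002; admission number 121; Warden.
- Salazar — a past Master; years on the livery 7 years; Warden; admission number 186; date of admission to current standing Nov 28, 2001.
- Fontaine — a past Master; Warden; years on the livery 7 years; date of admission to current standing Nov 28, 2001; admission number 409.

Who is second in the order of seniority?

Salazar

By standing in the guild: Fontaine, Salazar and Obi (Warden); then Amari (Freeman).
Among Fontaine, Salazar and Obi, by years on the livery (lower first): Fontaine and Salazar (7 years) before Obi (21 years).
Fontaine and Salazar both have date of admission to current standing Nov 28, 2001, so the next rule applies.
Among Fontaine and Salazar, by admission number (higher first) (reversed rule for this group): Fontaine (409) before Salazar (186).
Order: Fontaine, Salazar, Obi, Amari.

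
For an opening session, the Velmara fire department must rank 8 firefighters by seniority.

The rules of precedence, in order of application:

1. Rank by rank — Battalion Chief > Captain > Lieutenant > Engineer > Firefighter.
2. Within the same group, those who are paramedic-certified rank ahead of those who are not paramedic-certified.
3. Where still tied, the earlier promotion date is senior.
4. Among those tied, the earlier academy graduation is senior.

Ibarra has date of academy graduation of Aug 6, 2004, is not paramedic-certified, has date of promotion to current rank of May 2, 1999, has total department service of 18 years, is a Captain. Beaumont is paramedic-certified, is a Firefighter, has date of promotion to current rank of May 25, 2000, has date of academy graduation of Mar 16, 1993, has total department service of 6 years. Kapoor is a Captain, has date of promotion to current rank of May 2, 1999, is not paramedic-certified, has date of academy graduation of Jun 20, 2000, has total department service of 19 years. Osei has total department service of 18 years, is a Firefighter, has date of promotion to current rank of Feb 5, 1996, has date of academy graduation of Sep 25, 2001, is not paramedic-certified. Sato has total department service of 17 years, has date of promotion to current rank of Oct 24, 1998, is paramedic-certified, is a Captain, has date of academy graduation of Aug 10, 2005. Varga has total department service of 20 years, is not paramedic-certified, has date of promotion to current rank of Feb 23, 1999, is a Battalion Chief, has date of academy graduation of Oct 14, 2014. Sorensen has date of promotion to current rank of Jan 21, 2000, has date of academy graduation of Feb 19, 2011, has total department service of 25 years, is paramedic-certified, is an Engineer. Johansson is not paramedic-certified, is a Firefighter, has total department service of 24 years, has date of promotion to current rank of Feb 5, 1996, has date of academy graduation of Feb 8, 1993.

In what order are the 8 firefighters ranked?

Varga, Sato, Kapoor, Ibarra, Sorensen, Beaumont, Johansson, Osei

By rank: Varga (Battalion Chief); then Sato, Kapoor and Ibarra (Captain); then Sorensen (Engineer); then Beaumont, Johansson and Osei (Firefighter).
Among Sato, Kapoor and Ibarra, paramedic-certified before not paramedic-certified: Sato (paramedic-certified) before Kapoor and Ibarra (not paramedic-certified).
Kapoor and Ibarra both have date of promotion to current rank May 2, 1999, so the next rule applies.
Among Kapoor and Ibarra, by date of academy graduation (earlier first): Kapoor (Jun 20, 2000) before Ibarra (Aug 6, 2004).
Among Beaumont, Johansson and Osei, paramedic-certified before not paramedic-certified: Beaumont (paramedic-certified) before Johansson and Osei (not paramedic-certified).
Johansson and Osei both have date of promotion to current rank Feb 5, 1996, so the next rule applies.
Among Johansson and Osei, by date of academy graduation (earlier first): Johansson (Feb 8, 1993) before Osei (Sep 25, 2001).
Full order: Varga, Sato, Kapoor, Ibarra, Sorensen, Beaumont, Johansson, Osei.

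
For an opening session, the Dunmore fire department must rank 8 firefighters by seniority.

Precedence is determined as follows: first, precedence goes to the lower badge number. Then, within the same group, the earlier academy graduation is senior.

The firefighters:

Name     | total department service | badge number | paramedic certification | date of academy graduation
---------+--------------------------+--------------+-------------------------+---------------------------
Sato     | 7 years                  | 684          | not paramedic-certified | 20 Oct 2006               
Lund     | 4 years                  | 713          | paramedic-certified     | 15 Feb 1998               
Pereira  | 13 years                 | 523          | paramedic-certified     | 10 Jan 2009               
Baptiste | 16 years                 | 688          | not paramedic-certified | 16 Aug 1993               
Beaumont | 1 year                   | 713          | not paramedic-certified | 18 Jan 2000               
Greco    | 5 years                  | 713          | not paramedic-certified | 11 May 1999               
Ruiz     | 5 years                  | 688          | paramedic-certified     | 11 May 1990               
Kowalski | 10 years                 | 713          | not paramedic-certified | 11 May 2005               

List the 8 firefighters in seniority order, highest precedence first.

By badge number (lower first): Pereira (523); then Sato (684); then Ruiz and Baptiste (both 688); then Lund, Greco, Beaumont and Kowalski (each 713).
Among Ruiz and Baptiste, by date of academy graduation (earlier first): Ruiz (11 May 1990) before Baptiste (16 Aug 1993).
Among Lund, Greco, Beaumont and Kowalski, by date of academy graduation (earlier first): Lund (15 Feb 1998) before Greco (11 May 1999) before Beaumont (18 Jan 2000) before Kowalski (11 May 2005).
Full order: Pereira, Sato, Ruiz, Baptiste, Lund, Greco, Beaumont, Kowalski.

Pereira, Sato, Ruiz, Baptiste, Lund, Greco, Beaumont, Kowalski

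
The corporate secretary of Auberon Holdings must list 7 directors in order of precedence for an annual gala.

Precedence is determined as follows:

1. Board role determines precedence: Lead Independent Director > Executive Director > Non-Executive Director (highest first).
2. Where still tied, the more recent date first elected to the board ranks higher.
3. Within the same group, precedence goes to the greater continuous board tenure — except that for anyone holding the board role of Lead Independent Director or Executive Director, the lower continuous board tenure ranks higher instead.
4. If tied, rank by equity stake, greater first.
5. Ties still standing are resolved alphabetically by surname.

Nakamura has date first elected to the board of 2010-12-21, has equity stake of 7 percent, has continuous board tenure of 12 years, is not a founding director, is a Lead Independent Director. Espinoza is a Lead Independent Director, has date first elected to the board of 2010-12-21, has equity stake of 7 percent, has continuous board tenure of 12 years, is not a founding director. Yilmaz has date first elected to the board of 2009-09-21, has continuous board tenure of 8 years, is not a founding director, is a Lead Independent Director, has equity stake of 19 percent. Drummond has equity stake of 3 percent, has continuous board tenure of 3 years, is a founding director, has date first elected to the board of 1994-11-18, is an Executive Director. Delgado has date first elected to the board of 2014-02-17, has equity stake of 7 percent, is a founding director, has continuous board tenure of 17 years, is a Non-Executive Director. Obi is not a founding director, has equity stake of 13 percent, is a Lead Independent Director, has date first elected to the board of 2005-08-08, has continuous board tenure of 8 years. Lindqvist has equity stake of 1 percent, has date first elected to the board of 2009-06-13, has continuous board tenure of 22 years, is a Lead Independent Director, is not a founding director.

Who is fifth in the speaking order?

Obi

By board role: Espinoza, Nakamura, Yilmaz, Lindqvist and Obi (Lead Independent Director); then Drummond (Executive Director); then Delgado (Non-Executive Director).
Among Espinoza, Nakamura, Yilmaz, Lindqvist and Obi, by date first elected to the board (later first): Espinoza and Nakamura (2010-12-21) before Yilmaz (2009-09-21) before Lindqvist (2009-06-13) before Obi (2005-08-08).
Espinoza and Nakamura both have continuous board tenure 12 years, so the next rule applies.
Espinoza and Nakamura both have equity stake 7 percent, so the next rule applies.
Among Espinoza and Nakamura, alphabetically by surname: Espinoza before Nakamura.
Order: Espinoza, Nakamura, Yilmaz, Lindqvist, Obi, Drummond, Delgado.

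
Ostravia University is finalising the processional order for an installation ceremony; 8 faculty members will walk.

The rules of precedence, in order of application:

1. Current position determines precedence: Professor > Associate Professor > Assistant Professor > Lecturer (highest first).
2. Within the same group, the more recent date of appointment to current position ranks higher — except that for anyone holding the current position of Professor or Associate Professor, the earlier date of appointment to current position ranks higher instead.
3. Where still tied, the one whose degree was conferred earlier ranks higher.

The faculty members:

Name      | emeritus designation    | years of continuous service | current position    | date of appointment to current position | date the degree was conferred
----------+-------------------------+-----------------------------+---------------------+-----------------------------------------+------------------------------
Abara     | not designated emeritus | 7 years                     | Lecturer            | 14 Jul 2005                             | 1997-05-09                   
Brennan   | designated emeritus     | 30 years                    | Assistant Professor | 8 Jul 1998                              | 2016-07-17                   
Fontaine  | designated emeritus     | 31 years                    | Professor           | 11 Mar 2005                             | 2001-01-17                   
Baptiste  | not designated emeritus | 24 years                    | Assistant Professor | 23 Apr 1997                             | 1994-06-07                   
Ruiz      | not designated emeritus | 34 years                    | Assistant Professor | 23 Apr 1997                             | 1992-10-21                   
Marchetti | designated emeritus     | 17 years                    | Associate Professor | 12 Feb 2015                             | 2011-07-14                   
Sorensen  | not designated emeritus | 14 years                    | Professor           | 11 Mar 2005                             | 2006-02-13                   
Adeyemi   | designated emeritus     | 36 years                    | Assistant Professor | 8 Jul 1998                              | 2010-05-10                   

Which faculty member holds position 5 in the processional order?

Brennan

By current position: Fontaine and Sorensen (Professor); then Marchetti (Associate Professor); then Adeyemi, Brennan, Ruiz and Baptiste (Assistant Professor); then Abara (Lecturer).
Fontaine and Sorensen both have date of appointment to current position 11 Mar 2005, so the next rule applies.
Among Fontaine and Sorensen, by date the degree was conferred (earlier first): Fontaine (2001-01-17) before Sorensen (2006-02-13).
Among Adeyemi, Brennan, Ruiz and Baptiste, by date of appointment to current position (later first): Adeyemi and Brennan (8 Jul 1998) before Ruiz and Baptiste (23 Apr 1997).
Among Adeyemi and Brennan, by date the degree was conferred (earlier first): Adeyemi (2010-05-10) before Brennan (2016-07-17).
Among Ruiz and Baptiste, by date the degree was conferred (earlier first): Ruiz (1992-10-21) before Baptiste (1994-06-07).
Order: Fontaine, Sorensen, Marchetti, Adeyemi, Brennan, Ruiz, Baptiste, Abara.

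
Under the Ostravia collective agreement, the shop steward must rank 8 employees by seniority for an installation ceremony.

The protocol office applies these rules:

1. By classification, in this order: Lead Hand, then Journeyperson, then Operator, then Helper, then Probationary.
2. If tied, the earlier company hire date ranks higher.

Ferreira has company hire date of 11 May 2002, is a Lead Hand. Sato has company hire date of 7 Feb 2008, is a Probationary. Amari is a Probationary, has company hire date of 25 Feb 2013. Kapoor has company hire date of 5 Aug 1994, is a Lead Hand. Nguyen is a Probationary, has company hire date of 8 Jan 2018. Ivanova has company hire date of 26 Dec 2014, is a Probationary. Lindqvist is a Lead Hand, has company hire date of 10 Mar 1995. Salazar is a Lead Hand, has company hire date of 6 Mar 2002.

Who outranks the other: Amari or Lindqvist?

By classification: Kapoor, Lindqvist, Salazar and Ferreira (Lead Hand); then Sato, Amari, Ivanova and Nguyen (Probationary).
Among Kapoor, Lindqvist, Salazar and Ferreira, by company hire date (earlier first): Kapoor (5 Aug 1994) before Lindqvist (10 Mar 1995) before Salazar (6 Mar 2002) before Ferreira (11 May 2002).
Among Sato, Amari, Ivanova and Nguyen, by company hire date (earlier first): Sato (7 Feb 2008) before Amari (25 Feb 2013) before Ivanova (26 Dec 2014) before Nguyen (8 Jan 2018).
So Lindqvist takes precedence.

Lindqvist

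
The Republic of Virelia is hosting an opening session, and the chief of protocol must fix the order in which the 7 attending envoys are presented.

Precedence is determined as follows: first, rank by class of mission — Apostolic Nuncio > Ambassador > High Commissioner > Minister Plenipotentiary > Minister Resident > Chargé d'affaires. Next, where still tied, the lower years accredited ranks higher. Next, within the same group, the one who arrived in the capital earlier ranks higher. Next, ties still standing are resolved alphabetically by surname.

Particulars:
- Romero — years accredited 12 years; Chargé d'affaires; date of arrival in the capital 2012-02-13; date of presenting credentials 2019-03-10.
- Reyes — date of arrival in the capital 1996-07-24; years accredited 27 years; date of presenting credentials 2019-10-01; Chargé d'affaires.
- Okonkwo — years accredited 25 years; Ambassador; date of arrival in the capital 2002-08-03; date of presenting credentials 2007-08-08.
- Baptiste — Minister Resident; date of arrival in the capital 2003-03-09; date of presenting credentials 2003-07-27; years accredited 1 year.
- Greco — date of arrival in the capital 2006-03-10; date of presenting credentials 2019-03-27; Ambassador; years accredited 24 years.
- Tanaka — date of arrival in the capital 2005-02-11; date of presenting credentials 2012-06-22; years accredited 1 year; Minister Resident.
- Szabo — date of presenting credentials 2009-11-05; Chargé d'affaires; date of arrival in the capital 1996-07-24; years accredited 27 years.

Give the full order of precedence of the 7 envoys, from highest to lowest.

By class of mission: Greco and Okonkwo (Ambassador); then Baptiste and Tanaka (Minister Resident); then Romero, Reyes and Szabo (Chargé d'affaires).
Among Greco and Okonkwo, by years accredited (lower first): Greco (24 years) before Okonkwo (25 years).
Baptiste and Tanaka both have years accredited 1 year, so the next rule applies.
Among Baptiste and Tanaka, by date of arrival in the capital (earlier first): Baptiste (2003-03-09) before Tanaka (2005-02-11).
Among Romero, Reyes and Szabo, by years accredited (lower first): Romero (12 years) before Reyes and Szabo (27 years).
Reyes and Szabo both have date of arrival in the capital 1996-07-24, so the next rule applies.
Among Reyes and Szabo, alphabetically by surname: Reyes before Szabo.
Full order: Greco, Okonkwo, Baptiste, Tanaka, Romero, Reyes, Szabo.

Greco, Okonkwo, Baptiste, Tanaka, Romero, Reyes, Szabo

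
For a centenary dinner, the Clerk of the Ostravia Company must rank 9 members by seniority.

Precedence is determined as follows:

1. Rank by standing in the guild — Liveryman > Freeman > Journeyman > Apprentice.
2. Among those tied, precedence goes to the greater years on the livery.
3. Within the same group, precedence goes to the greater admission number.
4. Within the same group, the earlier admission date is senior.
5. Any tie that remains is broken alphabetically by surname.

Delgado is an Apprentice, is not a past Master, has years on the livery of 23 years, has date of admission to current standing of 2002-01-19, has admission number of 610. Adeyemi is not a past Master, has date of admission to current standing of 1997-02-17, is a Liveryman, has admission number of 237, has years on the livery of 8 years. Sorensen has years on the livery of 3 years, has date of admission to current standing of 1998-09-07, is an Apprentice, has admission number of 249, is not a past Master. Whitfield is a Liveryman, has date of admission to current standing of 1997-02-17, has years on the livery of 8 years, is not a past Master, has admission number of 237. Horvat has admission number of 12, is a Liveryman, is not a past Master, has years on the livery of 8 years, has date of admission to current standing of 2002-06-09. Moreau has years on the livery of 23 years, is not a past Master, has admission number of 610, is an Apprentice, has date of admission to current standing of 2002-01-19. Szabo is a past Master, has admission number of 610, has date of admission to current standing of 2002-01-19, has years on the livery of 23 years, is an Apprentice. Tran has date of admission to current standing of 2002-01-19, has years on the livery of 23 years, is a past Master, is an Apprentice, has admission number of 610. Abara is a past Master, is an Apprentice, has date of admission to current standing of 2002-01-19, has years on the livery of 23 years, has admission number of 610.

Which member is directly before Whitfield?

By standing in the guild: Adeyemi, Whitfield and Horvat (Liveryman); then Abara, Delgado, Moreau, Szabo, Tran and Sorensen (Apprentice).
Adeyemi, Whitfield and Horvat all have years on the livery 8 years, so the next rule applies.
Among Adeyemi, Whitfield and Horvat, by admission number (higher first): Adeyemi and Whitfield (237) before Horvat (12).
Adeyemi and Whitfield both have date of admission to current standing 1997-02-17, so the next rule applies.
Among Adeyemi and Whitfield, alphabetically by surname: Adeyemi before Whitfield.
Among Abara, Delgado, Moreau, Szabo, Tran and Sorensen, by years on the livery (higher first): Abara, Delgado, Moreau, Szabo and Tran (23 years) before Sorensen (3 years).
Abara, Delgado, Moreau, Szabo and Tran all have admission number 610, so the next rule applies.
Abara, Delgado, Moreau, Szabo and Tran all have date of admission to current standing 2002-01-19, so the next rule applies.
Among Abara, Delgado, Moreau, Szabo and Tran, alphabetically by surname: Abara before Delgado before Moreau before Szabo before Tran.
Order: Adeyemi, Whitfield, Horvat, Abara, Delgado, Moreau, Szabo, Tran, Sorensen.

Adeyemi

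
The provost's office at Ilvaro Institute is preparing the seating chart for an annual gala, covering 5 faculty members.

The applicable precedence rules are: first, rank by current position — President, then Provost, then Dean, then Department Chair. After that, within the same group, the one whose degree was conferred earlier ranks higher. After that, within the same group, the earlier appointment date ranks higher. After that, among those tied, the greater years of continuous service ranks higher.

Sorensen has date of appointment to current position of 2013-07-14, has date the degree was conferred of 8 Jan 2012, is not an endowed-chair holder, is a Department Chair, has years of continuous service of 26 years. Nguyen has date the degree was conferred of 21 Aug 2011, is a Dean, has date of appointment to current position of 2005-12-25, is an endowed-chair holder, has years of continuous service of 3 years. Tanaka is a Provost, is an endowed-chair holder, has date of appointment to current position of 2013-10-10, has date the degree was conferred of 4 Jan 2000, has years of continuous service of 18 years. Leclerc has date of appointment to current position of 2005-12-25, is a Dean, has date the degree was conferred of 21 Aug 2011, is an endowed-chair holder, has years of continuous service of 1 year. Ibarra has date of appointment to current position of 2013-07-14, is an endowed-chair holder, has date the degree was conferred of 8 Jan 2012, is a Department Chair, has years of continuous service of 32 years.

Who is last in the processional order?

Sorensen

By current position: Tanaka (Provost); then Nguyen and Leclerc (Dean); then Ibarra and Sorensen (Department Chair).
Nguyen and Leclerc both have date the degree was conferred 21 Aug 2011, so the next rule applies.
Nguyen and Leclerc both have date of appointment to current position 2005-12-25, so the next rule applies.
Among Nguyen and Leclerc, by years of continuous service (higher first): Nguyen (3 years) before Leclerc (1 year).
Ibarra and Sorensen both have date the degree was conferred 8 Jan 2012, so the next rule applies.
Ibarra and Sorensen both have date of appointment to current position 2013-07-14, so the next rule applies.
Among Ibarra and Sorensen, by years of continuous service (higher first): Ibarra (32 years) before Sorensen (26 years).
Order: Tanaka, Nguyen, Leclerc, Ibarra, Sorensen.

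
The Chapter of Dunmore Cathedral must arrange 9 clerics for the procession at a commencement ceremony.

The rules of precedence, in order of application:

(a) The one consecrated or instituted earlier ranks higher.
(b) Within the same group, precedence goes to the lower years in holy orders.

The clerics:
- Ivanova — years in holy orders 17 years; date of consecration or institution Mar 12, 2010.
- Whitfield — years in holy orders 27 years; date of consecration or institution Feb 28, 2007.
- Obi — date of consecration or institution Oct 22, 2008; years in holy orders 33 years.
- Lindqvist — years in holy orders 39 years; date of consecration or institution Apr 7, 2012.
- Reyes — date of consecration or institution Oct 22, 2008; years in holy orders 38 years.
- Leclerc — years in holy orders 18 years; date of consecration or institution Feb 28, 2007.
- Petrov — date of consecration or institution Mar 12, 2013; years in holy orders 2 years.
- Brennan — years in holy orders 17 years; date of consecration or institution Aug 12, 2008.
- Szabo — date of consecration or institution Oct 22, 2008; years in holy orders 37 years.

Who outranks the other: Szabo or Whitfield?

By date of consecration or institution (earlier first): Leclerc and Whitfield (both Feb 28, 2007); then Brennan (Aug 12, 2008); then Obi, Szabo and Reyes (each Oct 22, 2008); then Ivanova (Mar 12, 2010); then Lindqvist (Apr 7, 2012); then Petrov (Mar 12, 2013).
Among Leclerc and Whitfield, by years in holy orders (lower first): Leclerc (18 years) before Whitfield (27 years).
Among Obi, Szabo and Reyes, by years in holy orders (lower first): Obi (33 years) before Szabo (37 years) before Reyes (38 years).
So Whitfield takes precedence.

Whitfield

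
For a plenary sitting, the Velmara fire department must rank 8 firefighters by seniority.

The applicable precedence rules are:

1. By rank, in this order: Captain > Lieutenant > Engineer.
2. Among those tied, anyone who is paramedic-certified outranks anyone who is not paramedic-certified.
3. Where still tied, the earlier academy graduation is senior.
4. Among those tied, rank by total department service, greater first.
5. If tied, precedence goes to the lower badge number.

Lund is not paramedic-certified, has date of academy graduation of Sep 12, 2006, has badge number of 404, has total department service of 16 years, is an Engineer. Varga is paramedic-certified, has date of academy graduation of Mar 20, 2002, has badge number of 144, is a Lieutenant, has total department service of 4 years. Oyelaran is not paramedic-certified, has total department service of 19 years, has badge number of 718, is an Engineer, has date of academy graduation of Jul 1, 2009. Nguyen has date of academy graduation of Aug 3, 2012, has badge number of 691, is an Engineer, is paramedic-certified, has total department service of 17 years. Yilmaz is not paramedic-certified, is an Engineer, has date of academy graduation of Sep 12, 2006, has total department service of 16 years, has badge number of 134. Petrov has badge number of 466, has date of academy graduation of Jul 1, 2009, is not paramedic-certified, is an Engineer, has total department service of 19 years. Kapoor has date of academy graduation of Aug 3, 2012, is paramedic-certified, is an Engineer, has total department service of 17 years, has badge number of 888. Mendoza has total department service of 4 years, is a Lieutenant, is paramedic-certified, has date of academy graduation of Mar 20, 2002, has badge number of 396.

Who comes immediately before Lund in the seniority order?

By rank: Varga and Mendoza (Lieutenant); then Nguyen, Kapoor, Yilmaz, Lund, Petrov and Oyelaran (Engineer).
Varga and Mendoza are each paramedic-certified, so the next rule applies.
Varga and Mendoza both have date of academy graduation Mar 20, 2002, so the next rule applies.
Varga and Mendoza both have total department service 4 years, so the next rule applies.
Among Varga and Mendoza, by badge number (lower first): Varga (144) before Mendoza (396).
Among Nguyen, Kapoor, Yilmaz, Lund, Petrov and Oyelaran, paramedic-certified before not paramedic-certified: Nguyen and Kapoor (paramedic-certified) before Yilmaz, Lund, Petrov and Oyelaran (not paramedic-certified).
Nguyen and Kapoor both have date of academy graduation Aug 3, 2012, so the next rule applies.
Nguyen and Kapoor both have total department service 17 years, so the next rule applies.
Among Nguyen and Kapoor, by badge number (lower first): Nguyen (691) before Kapoor (888).
Among Yilmaz, Lund, Petrov and Oyelaran, by date of academy graduation (earlier first): Yilmaz and Lund (Sep 12, 2006) before Petrov and Oyelaran (Jul 1, 2009).
Yilmaz and Lund both have total department service 16 years, so the next rule applies.
Among Yilmaz and Lund, by badge number (lower first): Yilmaz (134) before Lund (404).
Petrov and Oyelaran both have total department service 19 years, so the next rule applies.
Among Petrov and Oyelaran, by badge number (lower first): Petrov (466) before Oyelaran (718).
Order: Varga, Mendoza, Nguyen, Kapoor, Yilmaz, Lund, Petrov, Oyelaran.

Yilmaz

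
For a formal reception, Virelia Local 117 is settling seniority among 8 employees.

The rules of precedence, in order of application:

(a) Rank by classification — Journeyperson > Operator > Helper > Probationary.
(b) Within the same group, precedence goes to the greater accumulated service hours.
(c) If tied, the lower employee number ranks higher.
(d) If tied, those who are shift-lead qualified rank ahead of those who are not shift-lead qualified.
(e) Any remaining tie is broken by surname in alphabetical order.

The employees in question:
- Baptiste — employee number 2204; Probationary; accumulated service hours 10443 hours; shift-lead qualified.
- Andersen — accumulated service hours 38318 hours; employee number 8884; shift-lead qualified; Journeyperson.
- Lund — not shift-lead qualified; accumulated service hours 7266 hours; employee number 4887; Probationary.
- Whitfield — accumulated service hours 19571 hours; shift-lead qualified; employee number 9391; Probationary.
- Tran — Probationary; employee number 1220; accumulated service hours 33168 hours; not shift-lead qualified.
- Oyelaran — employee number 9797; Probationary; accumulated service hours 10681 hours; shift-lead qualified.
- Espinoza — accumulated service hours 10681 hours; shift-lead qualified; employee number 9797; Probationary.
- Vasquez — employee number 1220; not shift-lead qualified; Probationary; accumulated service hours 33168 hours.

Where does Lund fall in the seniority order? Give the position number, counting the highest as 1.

By classification: Andersen (Journeyperson); then Tran, Vasquez, Whitfield, Espinoza, Oyelaran, Baptiste and Lund (Probationary).
Among Tran, Vasquez, Whitfield, Espinoza, Oyelaran, Baptiste and Lund, by accumulated service hours (higher first): Tran and Vasquez (33168 hours) before Whitfield (19571 hours) before Espinoza and Oyelaran (10681 hours) before Baptiste (10443 hours) before Lund (7266 hours).
Tran and Vasquez both have employee number 1220, so the next rule applies.
Tran and Vasquez are each not shift-lead qualified, so the next rule applies.
Among Tran and Vasquez, alphabetically by surname: Tran before Vasquez.
Espinoza and Oyelaran both have employee number 9797, so the next rule applies.
Espinoza and Oyelaran are each shift-lead qualified, so the next rule applies.
Among Espinoza and Oyelaran, alphabetically by surname: Espinoza before Oyelaran.
Order: Andersen, Tran, Vasquez, Whitfield, Espinoza, Oyelaran, Baptiste, Lund. So position 8.

8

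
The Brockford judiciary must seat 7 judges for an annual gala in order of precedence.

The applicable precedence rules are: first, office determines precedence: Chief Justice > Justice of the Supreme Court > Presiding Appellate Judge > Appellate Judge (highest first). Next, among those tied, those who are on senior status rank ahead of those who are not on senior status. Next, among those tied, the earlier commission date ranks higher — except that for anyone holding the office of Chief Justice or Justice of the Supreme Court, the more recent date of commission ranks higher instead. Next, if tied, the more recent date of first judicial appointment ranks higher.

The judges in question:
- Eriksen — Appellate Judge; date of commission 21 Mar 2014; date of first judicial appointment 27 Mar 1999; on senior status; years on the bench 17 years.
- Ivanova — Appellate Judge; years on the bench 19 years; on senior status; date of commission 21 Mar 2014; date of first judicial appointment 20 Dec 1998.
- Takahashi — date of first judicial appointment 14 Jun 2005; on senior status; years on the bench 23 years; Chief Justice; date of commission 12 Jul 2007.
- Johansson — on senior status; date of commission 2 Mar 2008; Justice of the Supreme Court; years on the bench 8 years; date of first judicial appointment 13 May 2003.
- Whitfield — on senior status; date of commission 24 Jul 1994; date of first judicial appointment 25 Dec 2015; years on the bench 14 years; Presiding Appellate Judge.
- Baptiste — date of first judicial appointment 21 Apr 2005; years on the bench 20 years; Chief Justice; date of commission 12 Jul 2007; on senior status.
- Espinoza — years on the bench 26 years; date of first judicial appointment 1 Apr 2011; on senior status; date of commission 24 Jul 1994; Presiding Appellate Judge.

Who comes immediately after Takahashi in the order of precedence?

Baptiste

By office: Takahashi and Baptiste (Chief Justice); then Johansson (Justice of the Supreme Court); then Whitfield and Espinoza (Presiding Appellate Judge); then Eriksen and Ivanova (Appellate Judge).
Takahashi and Baptiste are each on senior status, so the next rule applies.
Takahashi and Baptiste both have date of commission 12 Jul 2007, so the next rule applies.
Among Takahashi and Baptiste, by date of first judicial appointment (later first): Takahashi (14 Jun 2005) before Baptiste (21 Apr 2005).
Whitfield and Espinoza are each on senior status, so the next rule applies.
Whitfield and Espinoza both have date of commission 24 Jul 1994, so the next rule applies.
Among Whitfield and Espinoza, by date of first judicial appointment (later first): Whitfield (25 Dec 2015) before Espinoza (1 Apr 2011).
Eriksen and Ivanova are each on senior status, so the next rule applies.
Eriksen and Ivanova both have date of commission 21 Mar 2014, so the next rule applies.
Among Eriksen and Ivanova, by date of first judicial appointment (later first): Eriksen (27 Mar 1999) before Ivanova (20 Dec 1998).
Order: Takahashi, Baptiste, Johansson, Whitfield, Espinoza, Eriksen, Ivanova.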